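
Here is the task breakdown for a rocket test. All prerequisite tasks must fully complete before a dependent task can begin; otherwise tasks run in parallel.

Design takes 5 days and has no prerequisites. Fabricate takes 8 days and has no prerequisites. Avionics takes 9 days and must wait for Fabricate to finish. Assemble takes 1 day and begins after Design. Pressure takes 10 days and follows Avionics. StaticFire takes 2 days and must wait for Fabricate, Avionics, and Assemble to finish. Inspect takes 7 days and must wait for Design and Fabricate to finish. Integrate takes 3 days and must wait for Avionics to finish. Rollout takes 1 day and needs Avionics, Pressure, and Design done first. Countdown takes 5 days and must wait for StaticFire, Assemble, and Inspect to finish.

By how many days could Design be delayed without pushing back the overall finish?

Critical path: Fabricate→Avionics→Pressure→Rollout = 8+9+10+1 = 28, so the finish is 28 days.
Design finishes as early as 5 and must finish by 16.
Float = 28 − 17 = 11.

11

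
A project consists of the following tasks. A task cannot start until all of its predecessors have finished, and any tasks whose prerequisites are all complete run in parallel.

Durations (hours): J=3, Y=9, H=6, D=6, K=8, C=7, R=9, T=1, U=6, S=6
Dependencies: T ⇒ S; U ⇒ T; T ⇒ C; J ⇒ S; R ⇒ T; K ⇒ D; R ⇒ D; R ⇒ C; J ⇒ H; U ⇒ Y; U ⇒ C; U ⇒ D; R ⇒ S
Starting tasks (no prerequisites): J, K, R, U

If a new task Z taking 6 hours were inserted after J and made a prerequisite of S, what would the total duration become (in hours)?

17

Originally the schedule takes 17 hours.
With Z inserted, S now waits for max(J, R, T, Z).
New critical path: R→T→C = 9+1+7 = 17 ⇒ 17 hours.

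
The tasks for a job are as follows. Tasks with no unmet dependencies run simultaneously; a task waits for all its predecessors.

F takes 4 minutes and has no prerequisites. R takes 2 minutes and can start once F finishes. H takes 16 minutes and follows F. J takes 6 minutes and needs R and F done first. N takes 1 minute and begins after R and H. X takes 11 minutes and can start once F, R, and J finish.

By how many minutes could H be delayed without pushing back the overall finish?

2

The longest chain is F→R→J→X = 4+2+6+11 = 23; overall finish 23 minutes.
H finishes as early as 20 and must finish by 22.
So H can slip 22 − 20 = 2 minutes.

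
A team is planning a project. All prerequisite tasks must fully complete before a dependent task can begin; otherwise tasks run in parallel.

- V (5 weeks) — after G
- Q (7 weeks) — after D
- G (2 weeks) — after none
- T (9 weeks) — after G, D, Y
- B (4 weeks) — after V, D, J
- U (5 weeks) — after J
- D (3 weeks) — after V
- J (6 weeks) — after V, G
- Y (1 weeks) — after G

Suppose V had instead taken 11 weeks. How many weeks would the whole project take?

25

As given, the longest chain is G→V→D→T = 2+5+3+9 = 19, so the finish is 19 weeks.
V is on the critical path; changing it to 11 makes that path 25 weeks.
No other chain overtakes it, so the finish is 25 weeks.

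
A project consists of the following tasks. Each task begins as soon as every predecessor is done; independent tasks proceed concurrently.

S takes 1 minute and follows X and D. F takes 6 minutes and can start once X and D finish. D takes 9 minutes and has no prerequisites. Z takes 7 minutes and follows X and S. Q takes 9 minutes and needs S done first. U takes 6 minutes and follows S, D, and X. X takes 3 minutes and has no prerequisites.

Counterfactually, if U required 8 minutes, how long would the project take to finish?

Critical path before the change: D→S→Q = 9+1+9 = 19 giving 19 minutes.
The longest path through U is only 16 minutes, so U has float 3.
The critical path is still D→S→Q; finish is now 19 minutes.

19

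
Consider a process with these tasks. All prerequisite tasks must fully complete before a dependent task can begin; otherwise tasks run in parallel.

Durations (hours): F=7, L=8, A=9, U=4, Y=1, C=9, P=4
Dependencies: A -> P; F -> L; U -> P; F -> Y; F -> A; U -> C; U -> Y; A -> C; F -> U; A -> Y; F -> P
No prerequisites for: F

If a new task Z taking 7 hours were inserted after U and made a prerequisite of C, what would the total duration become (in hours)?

27

Originally the job takes 25 hours.
With Z inserted, C now waits for max(U, A, Z).
New critical path: F→U→Z→C = 7+4+7+9 = 27 ⇒ 27 hours.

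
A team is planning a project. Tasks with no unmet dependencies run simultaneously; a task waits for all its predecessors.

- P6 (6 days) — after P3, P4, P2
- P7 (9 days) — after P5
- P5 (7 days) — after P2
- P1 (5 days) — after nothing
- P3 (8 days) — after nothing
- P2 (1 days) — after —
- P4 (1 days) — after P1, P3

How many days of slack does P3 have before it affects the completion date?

2

The longest chain is P2→P5→P7 = 1+7+9 = 17; overall finish 17 days.
The longest chain containing P3 totals 15 days.
Slack of P3 = 2 − 0 = 2 days.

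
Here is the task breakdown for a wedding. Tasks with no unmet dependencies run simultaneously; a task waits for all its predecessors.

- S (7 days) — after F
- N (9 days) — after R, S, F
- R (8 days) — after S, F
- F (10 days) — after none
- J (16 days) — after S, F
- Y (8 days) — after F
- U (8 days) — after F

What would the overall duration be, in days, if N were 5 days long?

The binding path is F→S→R→N = 10+7+8+9 = 34; finish at 34 days.
Since N is critical, the -4 change carries straight to that chain (now 30 days).
The binding chain switches to F→S→J = 10+7+16 = 33; finish 33 days.

33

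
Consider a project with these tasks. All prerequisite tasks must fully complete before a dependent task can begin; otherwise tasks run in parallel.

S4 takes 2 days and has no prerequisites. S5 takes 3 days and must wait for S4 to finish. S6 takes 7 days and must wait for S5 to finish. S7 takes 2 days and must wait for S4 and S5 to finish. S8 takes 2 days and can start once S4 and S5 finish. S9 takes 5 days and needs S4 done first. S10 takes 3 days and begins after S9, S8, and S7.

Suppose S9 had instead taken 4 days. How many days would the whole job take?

The binding path is S4→S5→S6 = 2+3+7 = 12; finish at 12 days.
The longest path through S9 is only 10 days, so S9 has float 2.
That remains the longest chain; total 12 days.

12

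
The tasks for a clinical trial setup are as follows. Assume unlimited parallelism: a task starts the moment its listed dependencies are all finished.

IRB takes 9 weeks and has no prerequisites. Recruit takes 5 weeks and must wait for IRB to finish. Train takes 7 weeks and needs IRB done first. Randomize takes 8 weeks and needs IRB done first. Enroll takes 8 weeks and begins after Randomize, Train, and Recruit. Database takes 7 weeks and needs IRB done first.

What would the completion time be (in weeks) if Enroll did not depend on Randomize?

Before: longest chain IRB→Randomize→Enroll = 9+8+8 = 25, finish 25.
Without Randomize→Enroll, Enroll's earliest start moves from 17 to 16.
The longest chain is now IRB→Train→Enroll = 9+7+8 = 24, so the schedule takes 24 weeks.

24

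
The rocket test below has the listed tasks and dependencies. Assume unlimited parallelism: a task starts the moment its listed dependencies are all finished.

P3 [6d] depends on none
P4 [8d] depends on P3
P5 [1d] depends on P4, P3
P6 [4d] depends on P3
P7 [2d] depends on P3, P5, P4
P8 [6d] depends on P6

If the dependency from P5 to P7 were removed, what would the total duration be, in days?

16

Original critical path: P3→P4→P5→P7 = 6+8+1+2 = 17 ⇒ 17 days.
Without P5→P7, P7's earliest start moves from 15 to 14.
New critical path: P3→P4→P7 = 6+8+2 = 16 ⇒ 16 days.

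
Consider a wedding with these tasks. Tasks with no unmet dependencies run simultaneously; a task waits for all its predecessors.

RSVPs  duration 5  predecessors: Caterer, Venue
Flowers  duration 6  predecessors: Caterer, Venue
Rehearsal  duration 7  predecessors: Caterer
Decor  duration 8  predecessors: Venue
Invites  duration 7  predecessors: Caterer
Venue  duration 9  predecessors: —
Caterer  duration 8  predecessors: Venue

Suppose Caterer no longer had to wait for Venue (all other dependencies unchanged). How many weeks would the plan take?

Before: longest chain Venue→Caterer→Invites = 9+8+7 = 24, finish 24.
Without Venue→Caterer, Caterer's earliest start moves from 9 to 0.
The longest chain is now Venue→Decor = 9+8 = 17, so the plan takes 17 weeks.

17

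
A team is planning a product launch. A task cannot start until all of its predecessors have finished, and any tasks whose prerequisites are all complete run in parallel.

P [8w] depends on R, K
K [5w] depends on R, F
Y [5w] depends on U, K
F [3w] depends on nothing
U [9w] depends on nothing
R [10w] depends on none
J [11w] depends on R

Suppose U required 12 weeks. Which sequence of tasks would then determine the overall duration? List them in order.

Baseline: R→K→P = 10+5+8 = 23 → 23 weeks.
The longest path through U is only 14 weeks, so U has float 9.
No other chain overtakes it, so the finish is 23 weeks.

R, K, P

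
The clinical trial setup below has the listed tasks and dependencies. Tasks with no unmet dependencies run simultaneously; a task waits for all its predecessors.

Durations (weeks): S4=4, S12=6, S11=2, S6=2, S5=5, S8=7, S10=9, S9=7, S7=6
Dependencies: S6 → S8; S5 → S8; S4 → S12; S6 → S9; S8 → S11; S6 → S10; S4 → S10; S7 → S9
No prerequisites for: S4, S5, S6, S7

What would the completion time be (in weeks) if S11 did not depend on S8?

Before: longest chain S5→S8→S11 = 5+7+2 = 14, finish 14.
Without S8→S11, S11's earliest start moves from 12 to 0.
The longest chain is now S4→S10 = 4+9 = 13, so the plan takes 13 weeks.

13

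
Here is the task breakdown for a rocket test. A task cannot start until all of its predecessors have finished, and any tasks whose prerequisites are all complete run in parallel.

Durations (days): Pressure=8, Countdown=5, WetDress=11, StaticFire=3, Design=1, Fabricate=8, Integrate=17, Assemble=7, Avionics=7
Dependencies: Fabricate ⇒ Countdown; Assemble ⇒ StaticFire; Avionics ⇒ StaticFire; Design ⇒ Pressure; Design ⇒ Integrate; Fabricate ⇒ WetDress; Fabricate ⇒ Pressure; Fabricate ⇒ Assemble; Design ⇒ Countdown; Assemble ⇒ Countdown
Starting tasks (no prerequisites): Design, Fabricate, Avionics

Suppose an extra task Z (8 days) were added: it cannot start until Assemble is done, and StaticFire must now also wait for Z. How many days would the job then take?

26

Originally the job takes 20 days.
With Z inserted, StaticFire now waits for max(Avionics, Assemble, Z).
New critical path: Fabricate→Assemble→Z→StaticFire = 8+7+8+3 = 26 ⇒ 26 days.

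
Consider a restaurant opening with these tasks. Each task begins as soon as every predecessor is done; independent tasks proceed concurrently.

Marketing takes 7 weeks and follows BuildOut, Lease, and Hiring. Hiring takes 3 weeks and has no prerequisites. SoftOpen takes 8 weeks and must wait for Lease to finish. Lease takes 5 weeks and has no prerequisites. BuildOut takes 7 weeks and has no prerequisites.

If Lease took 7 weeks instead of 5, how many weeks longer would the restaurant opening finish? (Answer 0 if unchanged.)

As given, the longest chain is BuildOut→Marketing = 7+7 = 14, so the finish is 14 weeks.
Lease is off the critical path — its longest chain is 13 weeks, giving 1 of slack.
New critical path: Lease→SoftOpen = 7+8 = 15 ⇒ 15 weeks.
Change in finish: 15 − 14 = +1 weeks.

1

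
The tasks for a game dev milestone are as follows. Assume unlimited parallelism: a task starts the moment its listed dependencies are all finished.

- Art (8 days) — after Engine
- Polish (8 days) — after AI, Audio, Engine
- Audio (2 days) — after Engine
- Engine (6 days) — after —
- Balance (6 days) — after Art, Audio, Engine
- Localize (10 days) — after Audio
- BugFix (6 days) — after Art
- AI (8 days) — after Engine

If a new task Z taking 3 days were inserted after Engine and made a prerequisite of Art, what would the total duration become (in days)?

23

Originally the game dev milestone takes 22 days.
With Z inserted, Art now waits for max(Engine, Z).
New critical path: Engine→Z→Art→Balance = 6+3+8+6 = 23 ⇒ 23 days.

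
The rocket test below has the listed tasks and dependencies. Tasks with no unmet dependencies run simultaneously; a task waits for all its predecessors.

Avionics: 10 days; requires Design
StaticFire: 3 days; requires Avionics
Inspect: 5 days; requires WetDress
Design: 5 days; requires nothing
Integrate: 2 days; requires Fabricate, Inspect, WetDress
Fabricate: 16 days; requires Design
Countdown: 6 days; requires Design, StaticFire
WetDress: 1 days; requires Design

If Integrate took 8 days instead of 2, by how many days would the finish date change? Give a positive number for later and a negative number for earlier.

5

Actual critical path: Design→Avionics→StaticFire→Countdown = 5+10+3+6 = 24 ⇒ 24 days.
The longest path through Integrate is only 23 days, so Integrate has float 1.
The binding chain switches to Design→Fabricate→Integrate = 5+16+8 = 29; finish 29 days.
Change in finish: 29 − 24 = +5 days.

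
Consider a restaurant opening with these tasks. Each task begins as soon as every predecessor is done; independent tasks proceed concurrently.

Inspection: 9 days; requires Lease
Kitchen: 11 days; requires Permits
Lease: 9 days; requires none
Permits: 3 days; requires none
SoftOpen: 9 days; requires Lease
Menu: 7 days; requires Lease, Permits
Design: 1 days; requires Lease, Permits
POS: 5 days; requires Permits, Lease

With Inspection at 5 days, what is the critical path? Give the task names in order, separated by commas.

Lease, SoftOpen

As given, the longest chain is Lease→Inspection = 9+9 = 18, so the finish is 18 days.
Since Inspection is critical, the -4 change carries straight to that chain (now 14 days).
Now Lease→SoftOpen = 9+9 = 18 is longest, so the finish becomes 18 days.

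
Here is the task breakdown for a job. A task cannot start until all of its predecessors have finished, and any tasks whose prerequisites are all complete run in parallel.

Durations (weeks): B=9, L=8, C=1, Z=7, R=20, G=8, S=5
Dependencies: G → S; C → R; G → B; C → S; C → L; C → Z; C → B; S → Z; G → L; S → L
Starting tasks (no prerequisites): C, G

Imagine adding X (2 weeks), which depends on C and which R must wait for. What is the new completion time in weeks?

23

Originally the job takes 21 weeks.
With X inserted, R now waits for max(C, X).
New critical path: C→X→R = 1+2+20 = 23 ⇒ 23 weeks.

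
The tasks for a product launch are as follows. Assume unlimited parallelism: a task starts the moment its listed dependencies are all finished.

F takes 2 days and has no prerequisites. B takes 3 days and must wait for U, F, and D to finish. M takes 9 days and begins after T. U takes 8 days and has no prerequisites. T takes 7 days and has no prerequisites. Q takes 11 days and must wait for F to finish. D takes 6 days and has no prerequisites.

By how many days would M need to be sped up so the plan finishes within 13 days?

3

Current finish: 16 days; target: 13.
M is on every critical path, so each day cut from M cuts the finish by one (this holds down to a finish of 13).
Need 16 − 13 = 3 days off M → M becomes 6 days, finish becomes 13.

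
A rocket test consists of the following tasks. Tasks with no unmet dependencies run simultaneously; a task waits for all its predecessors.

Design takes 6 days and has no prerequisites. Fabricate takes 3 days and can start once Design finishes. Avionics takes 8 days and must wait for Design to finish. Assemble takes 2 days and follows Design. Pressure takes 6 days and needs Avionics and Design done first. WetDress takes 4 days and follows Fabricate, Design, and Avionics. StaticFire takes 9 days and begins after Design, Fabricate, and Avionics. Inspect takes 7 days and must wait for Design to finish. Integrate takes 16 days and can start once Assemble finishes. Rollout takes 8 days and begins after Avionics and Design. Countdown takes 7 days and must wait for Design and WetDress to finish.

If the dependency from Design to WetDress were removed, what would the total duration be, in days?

25

With the dependency in place, Design→Avionics→WetDress→Countdown = 6+8+4+7 = 25 sets the finish at 25 days.
Dropping Design→WetDress doesn't change WetDress's earliest start (14); another predecessor still binds.
After: Design→Avionics→WetDress→Countdown = 6+8+4+7 = 25 → 25 days.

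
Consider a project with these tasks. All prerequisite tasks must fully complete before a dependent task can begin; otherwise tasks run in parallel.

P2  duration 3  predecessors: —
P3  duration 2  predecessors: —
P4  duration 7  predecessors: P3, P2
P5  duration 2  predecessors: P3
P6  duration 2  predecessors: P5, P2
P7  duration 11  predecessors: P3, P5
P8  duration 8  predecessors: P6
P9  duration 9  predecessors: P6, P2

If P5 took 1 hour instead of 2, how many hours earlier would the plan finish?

1

As given, the longest chain is P3→P5→P6→P9 = 2+2+2+9 = 15, so the finish is 15 hours.
Since P5 is critical, the -1 change carries straight to that chain (now 14 hours).
The binding chain switches to P2→P6→P9 = 3+2+9 = 14; finish 14 hours.
Change in finish: 14 − 15 = -1 hours.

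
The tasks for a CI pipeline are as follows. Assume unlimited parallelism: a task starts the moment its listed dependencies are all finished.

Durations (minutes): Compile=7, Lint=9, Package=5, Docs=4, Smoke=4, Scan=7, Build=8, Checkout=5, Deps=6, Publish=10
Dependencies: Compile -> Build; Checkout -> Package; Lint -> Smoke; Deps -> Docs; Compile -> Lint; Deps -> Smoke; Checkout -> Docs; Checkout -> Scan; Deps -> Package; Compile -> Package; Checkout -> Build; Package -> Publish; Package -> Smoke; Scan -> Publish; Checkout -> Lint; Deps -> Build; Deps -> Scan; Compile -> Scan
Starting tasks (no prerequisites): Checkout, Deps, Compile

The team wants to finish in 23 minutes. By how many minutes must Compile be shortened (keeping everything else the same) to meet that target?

Current finish: 24 minutes; target: 23.
Compile is on every critical path, so each minute cut from Compile cuts the finish by one (this holds down to a finish of 23).
Need 24 − 23 = 1 minute off Compile → Compile becomes 6 minutes, finish becomes 23.

1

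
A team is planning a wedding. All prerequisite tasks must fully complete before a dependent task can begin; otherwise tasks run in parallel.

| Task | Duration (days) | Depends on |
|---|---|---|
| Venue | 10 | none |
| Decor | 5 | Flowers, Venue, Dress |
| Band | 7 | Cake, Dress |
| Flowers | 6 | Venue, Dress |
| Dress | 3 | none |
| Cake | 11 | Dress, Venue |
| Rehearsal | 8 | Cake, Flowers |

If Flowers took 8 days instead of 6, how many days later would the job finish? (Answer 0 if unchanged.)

0

Critical path before the change: Venue→Cake→Rehearsal = 10+11+8 = 29 giving 29 days.
The longest path through Flowers is only 24 days, so Flowers has float 5.
The critical path is still Venue→Cake→Rehearsal; finish is now 29 days.
Change in finish: 29 − 29 = +0 days.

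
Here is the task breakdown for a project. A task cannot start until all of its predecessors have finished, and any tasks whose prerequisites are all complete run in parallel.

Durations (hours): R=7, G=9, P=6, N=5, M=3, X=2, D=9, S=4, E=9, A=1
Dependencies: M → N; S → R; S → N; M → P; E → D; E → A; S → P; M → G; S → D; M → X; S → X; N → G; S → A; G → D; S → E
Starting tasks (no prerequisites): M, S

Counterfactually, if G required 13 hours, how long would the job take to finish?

Actual critical path: S→N→G→D = 4+5+9+9 = 27 ⇒ 27 hours.
G lies on that path, so at 13 hours the path becomes 31 hours.
That remains the longest chain; total 31 hours.

31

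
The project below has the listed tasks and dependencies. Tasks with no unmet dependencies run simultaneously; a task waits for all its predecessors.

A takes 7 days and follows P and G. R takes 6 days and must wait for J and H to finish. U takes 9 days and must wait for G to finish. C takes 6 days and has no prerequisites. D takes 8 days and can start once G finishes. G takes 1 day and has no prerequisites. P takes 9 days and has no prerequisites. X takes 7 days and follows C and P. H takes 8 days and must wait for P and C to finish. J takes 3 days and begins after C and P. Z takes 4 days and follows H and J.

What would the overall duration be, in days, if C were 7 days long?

Baseline: P→H→R = 9+8+6 = 23 → 23 days.
C is off the critical path — its longest chain is 20 days, giving 3 of slack.
The critical path is still P→H→R; finish is now 23 days.

23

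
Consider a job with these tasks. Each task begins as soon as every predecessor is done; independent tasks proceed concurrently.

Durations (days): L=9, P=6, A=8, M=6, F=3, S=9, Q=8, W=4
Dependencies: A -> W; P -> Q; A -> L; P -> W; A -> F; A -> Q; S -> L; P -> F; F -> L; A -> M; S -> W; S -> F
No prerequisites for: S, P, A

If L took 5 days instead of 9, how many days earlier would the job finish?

Critical path before the change: S→F→L = 9+3+9 = 21 giving 21 days.
L is on the critical path; changing it to 5 makes that path 17 days.
No other chain overtakes it, so the finish is 17 days.
Change in finish: 17 − 21 = -4 days.

4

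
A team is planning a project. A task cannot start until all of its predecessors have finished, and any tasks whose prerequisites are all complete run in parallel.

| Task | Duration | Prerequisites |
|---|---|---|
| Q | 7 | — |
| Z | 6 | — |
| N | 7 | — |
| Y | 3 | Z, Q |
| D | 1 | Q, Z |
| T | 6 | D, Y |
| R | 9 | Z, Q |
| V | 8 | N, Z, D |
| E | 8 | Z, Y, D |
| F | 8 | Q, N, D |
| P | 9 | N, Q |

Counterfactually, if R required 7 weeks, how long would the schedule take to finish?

18

Critical path before the change: Q→Y→E = 7+3+8 = 18 giving 18 weeks.
The longest path through R is only 16 weeks, so R has float 2.
The critical path is still Q→Y→E; finish is now 18 weeks.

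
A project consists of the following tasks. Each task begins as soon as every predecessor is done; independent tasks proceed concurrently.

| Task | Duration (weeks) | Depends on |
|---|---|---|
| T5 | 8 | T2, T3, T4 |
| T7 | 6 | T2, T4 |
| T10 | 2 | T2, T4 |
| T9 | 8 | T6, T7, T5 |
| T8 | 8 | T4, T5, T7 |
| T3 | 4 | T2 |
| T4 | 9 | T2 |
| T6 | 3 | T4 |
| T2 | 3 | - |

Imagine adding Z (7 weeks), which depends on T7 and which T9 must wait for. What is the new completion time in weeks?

Originally the job takes 28 weeks.
With Z inserted, T9 now waits for max(T6, T7, T5, Z).
New critical path: T2→T4→T7→Z→T9 = 3+9+6+7+8 = 33 ⇒ 33 weeks.

33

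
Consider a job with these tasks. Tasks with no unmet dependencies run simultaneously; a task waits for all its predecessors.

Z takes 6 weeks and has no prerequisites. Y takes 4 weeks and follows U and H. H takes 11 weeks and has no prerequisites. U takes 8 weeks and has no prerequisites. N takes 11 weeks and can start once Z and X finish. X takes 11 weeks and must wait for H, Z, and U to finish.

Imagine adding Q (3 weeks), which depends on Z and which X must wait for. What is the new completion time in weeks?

Originally the schedule takes 33 weeks.
With Q inserted, X now waits for max(H, Z, U, Q).
New critical path: H→X→N = 11+11+11 = 33 ⇒ 33 weeks.

33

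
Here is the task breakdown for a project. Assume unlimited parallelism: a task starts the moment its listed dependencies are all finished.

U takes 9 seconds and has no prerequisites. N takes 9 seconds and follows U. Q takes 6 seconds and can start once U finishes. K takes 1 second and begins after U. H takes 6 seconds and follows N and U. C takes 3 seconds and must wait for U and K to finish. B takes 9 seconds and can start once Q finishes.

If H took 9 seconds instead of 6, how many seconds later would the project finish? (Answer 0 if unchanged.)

As given, the longest chain is U→N→H = 9+9+6 = 24, so the finish is 24 seconds.
Since H is critical, the +3 change carries straight to that chain (now 27 seconds).
That remains the longest chain; total 27 seconds.
Change in finish: 27 − 24 = +3 seconds.

3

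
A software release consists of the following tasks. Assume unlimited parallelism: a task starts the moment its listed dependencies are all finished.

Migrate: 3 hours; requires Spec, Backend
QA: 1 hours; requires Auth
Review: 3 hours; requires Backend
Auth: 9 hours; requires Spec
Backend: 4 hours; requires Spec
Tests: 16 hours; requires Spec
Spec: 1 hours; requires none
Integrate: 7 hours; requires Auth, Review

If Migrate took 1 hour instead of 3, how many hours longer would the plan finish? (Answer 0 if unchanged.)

Baseline: Spec→Auth→Integrate = 1+9+7 = 17 → 17 hours.
Migrate is off the critical path — its longest chain is 8 hours, giving 9 of slack.
That remains the longest chain; total 17 hours.
Change in finish: 17 − 17 = +0 hours.

0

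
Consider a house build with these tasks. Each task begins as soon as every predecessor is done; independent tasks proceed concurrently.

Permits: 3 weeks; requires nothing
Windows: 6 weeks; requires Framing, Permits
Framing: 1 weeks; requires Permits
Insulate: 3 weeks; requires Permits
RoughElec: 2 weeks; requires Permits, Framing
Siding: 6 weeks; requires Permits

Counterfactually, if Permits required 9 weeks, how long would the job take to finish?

16

Actual critical path: Permits→Framing→Windows = 3+1+6 = 10 ⇒ 10 weeks.
Permits lies on that path, so at 9 weeks the path becomes 16 weeks.
That remains the longest chain; total 16 weeks.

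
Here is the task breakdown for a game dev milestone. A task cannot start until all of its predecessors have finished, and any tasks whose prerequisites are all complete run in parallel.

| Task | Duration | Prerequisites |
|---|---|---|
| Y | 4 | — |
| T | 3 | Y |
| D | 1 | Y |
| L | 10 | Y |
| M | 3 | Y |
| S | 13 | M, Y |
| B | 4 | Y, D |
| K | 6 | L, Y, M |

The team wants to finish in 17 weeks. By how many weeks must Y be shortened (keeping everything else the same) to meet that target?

3

Current finish: 20 weeks; target: 17.
Y is on every critical path, so each week cut from Y cuts the finish by one (this holds down to a finish of 17).
Need 20 − 17 = 3 weeks off Y → Y becomes 1 week, finish becomes 17.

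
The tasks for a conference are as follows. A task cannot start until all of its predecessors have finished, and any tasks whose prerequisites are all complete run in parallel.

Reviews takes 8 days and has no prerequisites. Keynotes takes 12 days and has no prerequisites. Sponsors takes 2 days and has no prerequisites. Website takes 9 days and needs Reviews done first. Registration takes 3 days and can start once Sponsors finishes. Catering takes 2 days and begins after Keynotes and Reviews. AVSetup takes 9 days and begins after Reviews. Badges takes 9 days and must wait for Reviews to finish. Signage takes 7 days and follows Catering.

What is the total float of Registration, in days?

Critical path: Keynotes→Catering→Signage = 12+2+7 = 21, so the finish is 21 days.
Registration finishes as early as 5 and must finish by 21.
So Registration can slip 21 − 5 = 16 days.

16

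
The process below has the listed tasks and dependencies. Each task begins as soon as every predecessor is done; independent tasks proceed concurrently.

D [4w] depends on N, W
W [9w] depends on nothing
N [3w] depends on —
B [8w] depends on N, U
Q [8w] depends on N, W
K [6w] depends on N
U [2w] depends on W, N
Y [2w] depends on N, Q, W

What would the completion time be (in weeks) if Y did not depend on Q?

19

Before: longest chain W→U→B = 9+2+8 = 19, finish 19.
Without Q→Y, Y's earliest start moves from 17 to 9.
The longest chain is now W→U→B = 9+2+8 = 19, so the process takes 19 weeks.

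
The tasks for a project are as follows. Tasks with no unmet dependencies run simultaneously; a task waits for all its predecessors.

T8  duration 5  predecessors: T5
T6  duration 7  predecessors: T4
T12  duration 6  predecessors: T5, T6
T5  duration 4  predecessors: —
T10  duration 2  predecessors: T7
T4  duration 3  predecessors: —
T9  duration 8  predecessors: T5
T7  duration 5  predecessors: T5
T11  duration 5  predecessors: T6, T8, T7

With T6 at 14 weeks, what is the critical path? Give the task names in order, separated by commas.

Critical path before the change: T4→T6→T12 = 3+7+6 = 16 giving 16 weeks.
T6 is on the critical path; changing it to 14 makes that path 23 weeks.
That remains the longest chain; total 23 weeks.

T4, T6, T12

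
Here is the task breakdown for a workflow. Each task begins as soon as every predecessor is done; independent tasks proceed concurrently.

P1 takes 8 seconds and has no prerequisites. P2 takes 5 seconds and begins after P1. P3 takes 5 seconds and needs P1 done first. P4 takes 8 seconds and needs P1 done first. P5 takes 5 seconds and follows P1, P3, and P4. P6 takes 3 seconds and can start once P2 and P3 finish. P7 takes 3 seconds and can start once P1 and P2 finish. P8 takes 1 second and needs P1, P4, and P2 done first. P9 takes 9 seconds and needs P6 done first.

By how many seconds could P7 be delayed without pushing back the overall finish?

9

P1→P2→P6→P9 = 8+5+3+9 = 25 sets the makespan at 25 seconds.
Longest path through P7: 16 seconds (earliest finish 16, latest finish 25).
Slack of P7 = 22 − 13 = 9 seconds.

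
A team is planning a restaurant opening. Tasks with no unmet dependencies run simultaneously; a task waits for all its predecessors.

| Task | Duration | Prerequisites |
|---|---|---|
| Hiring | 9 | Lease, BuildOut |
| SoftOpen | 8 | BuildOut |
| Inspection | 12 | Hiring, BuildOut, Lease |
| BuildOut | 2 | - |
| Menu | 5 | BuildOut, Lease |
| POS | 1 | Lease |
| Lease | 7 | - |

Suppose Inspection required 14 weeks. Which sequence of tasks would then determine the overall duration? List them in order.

Baseline: Lease→Hiring→Inspection = 7+9+12 = 28 → 28 weeks.
Since Inspection is critical, the +2 change carries straight to that chain (now 30 weeks).
That remains the longest chain; total 30 weeks.

Lease, Hiring, Inspection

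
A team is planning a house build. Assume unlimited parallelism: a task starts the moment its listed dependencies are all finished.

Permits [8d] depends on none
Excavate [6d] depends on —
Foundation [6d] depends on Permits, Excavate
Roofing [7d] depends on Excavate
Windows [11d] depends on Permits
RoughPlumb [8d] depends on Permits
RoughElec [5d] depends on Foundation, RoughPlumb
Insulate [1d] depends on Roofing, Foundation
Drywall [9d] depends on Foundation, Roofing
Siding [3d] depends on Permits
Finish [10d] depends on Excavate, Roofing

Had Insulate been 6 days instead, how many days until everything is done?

23

The binding path is Permits→Foundation→Drywall = 8+6+9 = 23; finish at 23 days.
Insulate has 8 days of float (longest path through it is 15).
No other chain overtakes it, so the finish is 23 days.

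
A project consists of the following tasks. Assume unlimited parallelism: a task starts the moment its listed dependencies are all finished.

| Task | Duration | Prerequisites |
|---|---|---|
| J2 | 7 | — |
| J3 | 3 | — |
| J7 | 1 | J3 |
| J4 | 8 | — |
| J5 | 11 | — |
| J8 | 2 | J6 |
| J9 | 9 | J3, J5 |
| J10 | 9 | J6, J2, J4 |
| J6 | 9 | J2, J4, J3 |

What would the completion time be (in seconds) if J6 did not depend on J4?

25

Original critical path: J4→J6→J10 = 8+9+9 = 26 ⇒ 26 seconds.
Without J4→J6, J6's earliest start moves from 8 to 7.
After: J2→J6→J10 = 7+9+9 = 25 → 25 seconds.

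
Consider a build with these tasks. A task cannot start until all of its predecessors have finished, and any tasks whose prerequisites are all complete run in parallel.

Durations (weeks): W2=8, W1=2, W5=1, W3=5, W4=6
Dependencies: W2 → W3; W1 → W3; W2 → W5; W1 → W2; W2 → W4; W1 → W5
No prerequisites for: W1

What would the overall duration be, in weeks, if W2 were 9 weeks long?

17

Actual critical path: W1→W2→W4 = 2+8+6 = 16 ⇒ 16 weeks.
W2 is on the critical path; changing it to 9 makes that path 17 weeks.
No other chain overtakes it, so the finish is 17 weeks.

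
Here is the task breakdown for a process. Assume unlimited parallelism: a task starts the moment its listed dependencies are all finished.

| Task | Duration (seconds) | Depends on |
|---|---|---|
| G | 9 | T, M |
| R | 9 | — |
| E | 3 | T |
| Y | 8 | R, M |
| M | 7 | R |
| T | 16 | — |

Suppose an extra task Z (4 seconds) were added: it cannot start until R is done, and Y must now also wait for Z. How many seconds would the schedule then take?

Originally the schedule takes 25 seconds.
With Z inserted, Y now waits for max(R, M, Z).
New critical path: R→M→G = 9+7+9 = 25 ⇒ 25 seconds.

25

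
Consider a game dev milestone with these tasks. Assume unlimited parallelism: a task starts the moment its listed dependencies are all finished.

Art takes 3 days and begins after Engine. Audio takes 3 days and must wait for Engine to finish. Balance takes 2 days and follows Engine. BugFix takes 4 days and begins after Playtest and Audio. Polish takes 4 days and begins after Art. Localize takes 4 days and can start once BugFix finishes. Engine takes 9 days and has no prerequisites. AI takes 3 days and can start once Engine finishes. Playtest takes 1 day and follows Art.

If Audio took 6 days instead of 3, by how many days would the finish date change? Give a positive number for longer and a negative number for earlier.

Critical path before the change: Engine→Art→Playtest→BugFix→Localize = 9+3+1+4+4 = 21 giving 21 days.
The longest path through Audio is only 20 days, so Audio has float 1.
New critical path: Engine→Audio→BugFix→Localize = 9+6+4+4 = 23 ⇒ 23 days.
Change in finish: 23 − 21 = +2 days.

2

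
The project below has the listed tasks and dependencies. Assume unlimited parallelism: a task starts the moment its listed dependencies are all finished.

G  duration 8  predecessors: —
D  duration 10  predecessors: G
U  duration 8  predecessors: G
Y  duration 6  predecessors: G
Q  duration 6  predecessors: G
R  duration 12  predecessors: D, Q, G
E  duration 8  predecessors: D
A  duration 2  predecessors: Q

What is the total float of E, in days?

4

Critical path: G→D→R = 8+10+12 = 30, so the finish is 30 days.
Longest path through E: 26 days (earliest finish 26, latest finish 30).
Slack of E = 22 − 18 = 4 days.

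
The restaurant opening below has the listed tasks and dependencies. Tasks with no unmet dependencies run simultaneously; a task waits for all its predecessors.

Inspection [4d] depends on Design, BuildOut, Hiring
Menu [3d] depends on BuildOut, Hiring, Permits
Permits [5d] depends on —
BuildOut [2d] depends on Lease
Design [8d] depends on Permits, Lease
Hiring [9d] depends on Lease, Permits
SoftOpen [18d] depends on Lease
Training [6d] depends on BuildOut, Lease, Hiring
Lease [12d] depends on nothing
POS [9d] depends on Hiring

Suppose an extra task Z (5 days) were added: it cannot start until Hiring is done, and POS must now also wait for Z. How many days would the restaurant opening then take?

Originally the restaurant opening takes 30 days.
With Z inserted, POS now waits for max(Hiring, Z).
New critical path: Lease→Hiring→Z→POS = 12+9+5+9 = 35 ⇒ 35 days.

35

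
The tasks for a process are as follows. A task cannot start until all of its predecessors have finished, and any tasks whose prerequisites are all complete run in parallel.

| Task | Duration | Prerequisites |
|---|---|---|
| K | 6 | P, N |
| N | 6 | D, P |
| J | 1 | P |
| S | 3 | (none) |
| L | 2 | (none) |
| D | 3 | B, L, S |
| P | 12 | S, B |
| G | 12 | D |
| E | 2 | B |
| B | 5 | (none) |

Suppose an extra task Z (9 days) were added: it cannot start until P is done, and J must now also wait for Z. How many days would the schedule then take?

Originally the schedule takes 29 days.
With Z inserted, J now waits for max(P, Z).
New critical path: B→P→N→K = 5+12+6+6 = 29 ⇒ 29 days.

29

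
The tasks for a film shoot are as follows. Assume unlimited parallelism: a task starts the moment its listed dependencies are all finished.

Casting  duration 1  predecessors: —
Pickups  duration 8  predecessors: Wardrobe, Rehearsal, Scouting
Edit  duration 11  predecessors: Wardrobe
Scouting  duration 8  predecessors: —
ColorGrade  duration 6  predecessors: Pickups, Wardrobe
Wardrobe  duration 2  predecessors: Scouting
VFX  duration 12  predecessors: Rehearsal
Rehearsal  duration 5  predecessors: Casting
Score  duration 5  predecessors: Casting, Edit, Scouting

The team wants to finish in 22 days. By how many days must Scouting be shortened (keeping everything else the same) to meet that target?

Current finish: 26 days; target: 22.
Scouting is on every critical path, so each day cut from Scouting cuts the finish by one (this holds down to a finish of 20).
Need 26 − 22 = 4 days off Scouting → Scouting becomes 4 days, finish becomes 22.

4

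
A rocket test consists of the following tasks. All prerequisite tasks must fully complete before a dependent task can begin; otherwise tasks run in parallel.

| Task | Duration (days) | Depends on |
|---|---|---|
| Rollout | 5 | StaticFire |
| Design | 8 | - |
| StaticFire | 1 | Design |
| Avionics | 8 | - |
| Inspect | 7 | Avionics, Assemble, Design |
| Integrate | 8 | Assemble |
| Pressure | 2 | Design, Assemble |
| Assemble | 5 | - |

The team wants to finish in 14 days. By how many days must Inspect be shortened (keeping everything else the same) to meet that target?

1

Current finish: 15 days; target: 14.
Inspect is on every critical path, so each day cut from Inspect cuts the finish by one (this holds down to a finish of 14).
Need 15 − 14 = 1 day off Inspect → Inspect becomes 6 days, finish becomes 14.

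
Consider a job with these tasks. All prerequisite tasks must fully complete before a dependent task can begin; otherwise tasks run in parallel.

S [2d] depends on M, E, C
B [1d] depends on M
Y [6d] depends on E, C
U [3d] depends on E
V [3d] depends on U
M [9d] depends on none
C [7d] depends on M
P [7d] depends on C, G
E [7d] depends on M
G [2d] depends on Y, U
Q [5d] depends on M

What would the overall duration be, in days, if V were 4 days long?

Baseline: M→C→Y→G→P = 9+7+6+2+7 = 31 → 31 days.
V has 9 days of float (longest path through it is 22).
The critical path is still M→C→Y→G→P; finish is now 31 days.

31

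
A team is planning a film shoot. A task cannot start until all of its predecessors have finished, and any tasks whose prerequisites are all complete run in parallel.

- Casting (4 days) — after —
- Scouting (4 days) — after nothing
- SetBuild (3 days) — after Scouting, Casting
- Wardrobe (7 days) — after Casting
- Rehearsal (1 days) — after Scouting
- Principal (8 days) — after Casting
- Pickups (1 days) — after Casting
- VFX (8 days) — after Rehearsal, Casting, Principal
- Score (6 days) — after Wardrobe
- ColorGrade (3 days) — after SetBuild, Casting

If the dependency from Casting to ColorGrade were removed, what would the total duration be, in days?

With the dependency in place, Casting→Principal→VFX = 4+8+8 = 20 sets the finish at 20 days.
Dropping Casting→ColorGrade doesn't change ColorGrade's earliest start (7); another predecessor still binds.
The longest chain is now Casting→Principal→VFX = 4+8+8 = 20, so the schedule takes 20 days.

20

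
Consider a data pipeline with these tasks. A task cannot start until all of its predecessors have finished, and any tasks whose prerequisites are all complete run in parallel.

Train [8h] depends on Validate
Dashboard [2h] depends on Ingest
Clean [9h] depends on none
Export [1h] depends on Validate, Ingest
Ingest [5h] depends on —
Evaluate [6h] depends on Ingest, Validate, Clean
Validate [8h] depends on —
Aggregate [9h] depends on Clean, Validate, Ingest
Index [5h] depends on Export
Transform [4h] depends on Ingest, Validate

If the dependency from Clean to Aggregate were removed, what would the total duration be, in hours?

17

Before: longest chain Clean→Aggregate = 9+9 = 18, finish 18.
Without Clean→Aggregate, Aggregate's earliest start moves from 9 to 8.
New critical path: Validate→Aggregate = 8+9 = 17 ⇒ 17 hours.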